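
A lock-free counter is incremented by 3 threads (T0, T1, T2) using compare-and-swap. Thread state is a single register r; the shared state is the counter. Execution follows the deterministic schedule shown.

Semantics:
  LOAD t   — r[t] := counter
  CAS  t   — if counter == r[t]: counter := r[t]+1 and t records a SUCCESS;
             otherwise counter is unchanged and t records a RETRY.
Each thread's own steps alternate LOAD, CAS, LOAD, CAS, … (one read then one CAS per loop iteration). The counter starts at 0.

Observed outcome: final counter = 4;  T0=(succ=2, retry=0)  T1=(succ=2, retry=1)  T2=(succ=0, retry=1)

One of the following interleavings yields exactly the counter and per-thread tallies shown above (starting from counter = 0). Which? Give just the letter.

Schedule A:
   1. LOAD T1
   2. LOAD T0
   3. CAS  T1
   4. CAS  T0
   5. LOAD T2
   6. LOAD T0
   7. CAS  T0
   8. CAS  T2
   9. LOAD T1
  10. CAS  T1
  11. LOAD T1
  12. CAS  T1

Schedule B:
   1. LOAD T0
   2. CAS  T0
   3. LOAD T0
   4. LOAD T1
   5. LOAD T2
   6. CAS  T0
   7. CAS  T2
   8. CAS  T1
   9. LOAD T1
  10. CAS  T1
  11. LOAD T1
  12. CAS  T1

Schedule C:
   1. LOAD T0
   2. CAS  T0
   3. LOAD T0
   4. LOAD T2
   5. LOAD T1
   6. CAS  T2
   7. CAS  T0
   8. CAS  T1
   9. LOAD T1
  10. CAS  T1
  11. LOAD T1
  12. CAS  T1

Tracing schedule B:
#1 T0 reads 0
#2 T0 CAS(0→1) writes; counter now 1
#3 T0 reads 1
#4 T1 reads 1
#5 T2 reads 1
#6 T0 CAS(1→2) writes; counter now 2
#7 T2 CAS(1→2) fails; counter now 2
#8 T1 CAS(1→2) fails; counter now 2
#9 T1 reads 2
#10 T1 CAS(2→3) writes; counter now 3
#11 T1 reads 3
#12 T1 CAS(3→4) writes; counter now 4

B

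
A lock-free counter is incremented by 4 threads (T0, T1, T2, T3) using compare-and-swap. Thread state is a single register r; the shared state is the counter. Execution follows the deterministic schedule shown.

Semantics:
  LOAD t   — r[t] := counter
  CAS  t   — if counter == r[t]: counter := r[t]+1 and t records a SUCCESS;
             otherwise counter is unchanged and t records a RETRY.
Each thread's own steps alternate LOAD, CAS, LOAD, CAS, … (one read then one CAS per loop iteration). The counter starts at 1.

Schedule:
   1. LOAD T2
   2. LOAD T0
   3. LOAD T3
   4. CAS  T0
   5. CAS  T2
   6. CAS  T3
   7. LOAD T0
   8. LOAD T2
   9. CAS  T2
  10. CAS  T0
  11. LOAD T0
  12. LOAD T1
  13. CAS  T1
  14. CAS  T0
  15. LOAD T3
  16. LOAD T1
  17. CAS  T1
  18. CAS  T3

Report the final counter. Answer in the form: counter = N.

counter = 5

[1] T2.load  rd  (counter 1, T2.r 1)
[2] T0.load  rd  (counter 1, T0.r 1)
[3] T3.load  rd  (counter 1, T3.r 1)
[4] T0.cas  hit  (counter 2, T0.r 1)
[5] T2.cas  miss  (counter 2, T2.r 1)
[6] T3.cas  miss  (counter 2, T3.r 1)
[7] T0.load  rd  (counter 2, T0.r 2)
[8] T2.load  rd  (counter 2, T2.r 2)
[9] T2.cas  hit  (counter 3, T2.r 2)
[10] T0.cas  miss  (counter 3, T0.r 2)
[11] T0.load  rd  (counter 3, T0.r 3)
[12] T1.load  rd  (counter 3, T1.r 3)
[13] T1.cas  hit  (counter 4, T1.r 3)
[14] T0.cas  miss  (counter 4, T0.r 3)
[15] T3.load  rd  (counter 4, T3.r 4)
[16] T1.load  rd  (counter 4, T1.r 4)
[17] T1.cas  hit  (counter 5, T1.r 4)
[18] T3.cas  miss  (counter 5, T3.r 4)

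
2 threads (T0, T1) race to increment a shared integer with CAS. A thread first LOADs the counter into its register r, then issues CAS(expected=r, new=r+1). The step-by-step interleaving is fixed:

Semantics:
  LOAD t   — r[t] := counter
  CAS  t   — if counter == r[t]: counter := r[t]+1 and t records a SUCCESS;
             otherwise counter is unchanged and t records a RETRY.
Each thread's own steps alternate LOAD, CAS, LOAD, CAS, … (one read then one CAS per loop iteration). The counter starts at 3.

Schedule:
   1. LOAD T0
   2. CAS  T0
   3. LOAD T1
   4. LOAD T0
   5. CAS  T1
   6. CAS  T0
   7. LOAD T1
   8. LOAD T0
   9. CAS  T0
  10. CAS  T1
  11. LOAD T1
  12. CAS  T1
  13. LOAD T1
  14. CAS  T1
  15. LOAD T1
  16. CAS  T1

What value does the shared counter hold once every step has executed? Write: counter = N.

counter = 9

[1] T0.load  rd  (counter 3, T0.r 3)
[2] T0.cas  hit  (counter 4, T0.r 3)
[3] T1.load  rd  (counter 4, T1.r 4)
[4] T0.load  rd  (counter 4, T0.r 4)
[5] T1.cas  hit  (counter 5, T1.r 4)
[6] T0.cas  miss  (counter 5, T0.r 4)
[7] T1.load  rd  (counter 5, T1.r 5)
[8] T0.load  rd  (counter 5, T0.r 5)
[9] T0.cas  hit  (counter 6, T0.r 5)
[10] T1.cas  miss  (counter 6, T1.r 5)
[11] T1.load  rd  (counter 6, T1.r 6)
[12] T1.cas  hit  (counter 7, T1.r 6)
[13] T1.load  rd  (counter 7, T1.r 7)
[14] T1.cas  hit  (counter 8, T1.r 7)
[15] T1.load  rd  (counter 8, T1.r 8)
[16] T1.cas  hit  (counter 9, T1.r 8)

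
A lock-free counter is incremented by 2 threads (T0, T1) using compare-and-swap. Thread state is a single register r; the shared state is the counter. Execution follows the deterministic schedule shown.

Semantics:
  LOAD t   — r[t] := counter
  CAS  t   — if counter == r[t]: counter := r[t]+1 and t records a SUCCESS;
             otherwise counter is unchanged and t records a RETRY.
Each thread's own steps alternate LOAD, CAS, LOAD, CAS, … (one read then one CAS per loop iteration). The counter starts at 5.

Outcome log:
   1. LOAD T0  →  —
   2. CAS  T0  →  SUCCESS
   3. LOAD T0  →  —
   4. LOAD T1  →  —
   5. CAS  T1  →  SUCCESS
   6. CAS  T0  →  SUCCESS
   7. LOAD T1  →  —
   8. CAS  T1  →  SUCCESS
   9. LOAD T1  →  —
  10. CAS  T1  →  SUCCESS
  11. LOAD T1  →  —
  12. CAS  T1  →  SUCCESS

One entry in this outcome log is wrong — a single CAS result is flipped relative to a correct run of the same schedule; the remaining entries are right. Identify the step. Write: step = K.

Re-executing:
#1 T0 reads 5
#2 T0 CAS(5→6) writes; counter now 6
#3 T0 reads 6
#4 T1 reads 6
#5 T1 CAS(6→7) writes; counter now 7
#6 T0 CAS(6→7) fails; counter now 7
#7 T1 reads 7
#8 T1 CAS(7→8) writes; counter now 8
#9 T1 reads 8
#10 T1 CAS(8→9) writes; counter now 9
#11 T1 reads 9
#12 T1 CAS(9→10) writes; counter now 10
Log disagrees first at step 6.

step = 6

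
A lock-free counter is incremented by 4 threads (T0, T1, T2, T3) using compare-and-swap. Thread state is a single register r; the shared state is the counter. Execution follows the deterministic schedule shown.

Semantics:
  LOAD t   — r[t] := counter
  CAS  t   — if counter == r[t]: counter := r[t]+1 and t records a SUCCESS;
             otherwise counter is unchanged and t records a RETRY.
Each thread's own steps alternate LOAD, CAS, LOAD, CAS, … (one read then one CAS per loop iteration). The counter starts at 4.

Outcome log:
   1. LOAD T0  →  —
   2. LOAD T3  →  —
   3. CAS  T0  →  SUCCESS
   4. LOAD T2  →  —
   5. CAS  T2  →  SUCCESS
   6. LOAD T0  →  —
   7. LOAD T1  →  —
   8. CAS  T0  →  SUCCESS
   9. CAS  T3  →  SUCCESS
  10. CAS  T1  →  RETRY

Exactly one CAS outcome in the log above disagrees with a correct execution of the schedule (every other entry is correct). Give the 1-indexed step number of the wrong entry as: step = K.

Re-executing:
[1] T0.load  rd  (counter 4, T0.r 4)
[2] T3.load  rd  (counter 4, T3.r 4)
[3] T0.cas  hit  (counter 5, T0.r 4)
[4] T2.load  rd  (counter 5, T2.r 5)
[5] T2.cas  hit  (counter 6, T2.r 5)
[6] T0.load  rd  (counter 6, T0.r 6)
[7] T1.load  rd  (counter 6, T1.r 6)
[8] T0.cas  hit  (counter 7, T0.r 6)
[9] T3.cas  miss  (counter 7, T3.r 4)
[10] T1.cas  miss  (counter 7, T1.r 6)
Log disagrees first at step 9.

step = 9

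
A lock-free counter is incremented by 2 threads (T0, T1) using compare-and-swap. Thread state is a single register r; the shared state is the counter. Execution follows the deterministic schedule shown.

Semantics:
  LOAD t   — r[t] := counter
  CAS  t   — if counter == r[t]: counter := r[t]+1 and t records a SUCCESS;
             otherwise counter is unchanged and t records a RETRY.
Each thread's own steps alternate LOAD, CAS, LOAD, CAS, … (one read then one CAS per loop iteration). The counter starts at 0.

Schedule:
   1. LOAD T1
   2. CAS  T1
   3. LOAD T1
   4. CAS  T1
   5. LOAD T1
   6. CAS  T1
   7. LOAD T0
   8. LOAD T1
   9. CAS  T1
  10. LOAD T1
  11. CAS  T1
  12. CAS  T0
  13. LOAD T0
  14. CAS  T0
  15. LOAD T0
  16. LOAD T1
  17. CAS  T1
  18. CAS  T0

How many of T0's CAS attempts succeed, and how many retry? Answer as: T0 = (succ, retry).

T0 = (1, 2)

1. LOAD T1 → mem=0 r[T1]=0 [LOAD]
2. CAS T1 → mem=1 r[T1]=0 [OK]
3. LOAD T1 → mem=1 r[T1]=1 [LOAD]
4. CAS T1 → mem=2 r[T1]=1 [OK]
5. LOAD T1 → mem=2 r[T1]=2 [LOAD]
6. CAS T1 → mem=3 r[T1]=2 [OK]
7. LOAD T0 → mem=3 r[T0]=3 [LOAD]
8. LOAD T1 → mem=3 r[T1]=3 [LOAD]
9. CAS T1 → mem=4 r[T1]=3 [OK]
10. LOAD T1 → mem=4 r[T1]=4 [LOAD]
11. CAS T1 → mem=5 r[T1]=4 [OK]
12. CAS T0 → mem=5 r[T0]=3 [RETRY]
13. LOAD T0 → mem=5 r[T0]=5 [LOAD]
14. CAS T0 → mem=6 r[T0]=5 [OK]
15. LOAD T0 → mem=6 r[T0]=6 [LOAD]
16. LOAD T1 → mem=6 r[T1]=6 [LOAD]
17. CAS T1 → mem=7 r[T1]=6 [OK]
18. CAS T0 → mem=7 r[T0]=6 [RETRY]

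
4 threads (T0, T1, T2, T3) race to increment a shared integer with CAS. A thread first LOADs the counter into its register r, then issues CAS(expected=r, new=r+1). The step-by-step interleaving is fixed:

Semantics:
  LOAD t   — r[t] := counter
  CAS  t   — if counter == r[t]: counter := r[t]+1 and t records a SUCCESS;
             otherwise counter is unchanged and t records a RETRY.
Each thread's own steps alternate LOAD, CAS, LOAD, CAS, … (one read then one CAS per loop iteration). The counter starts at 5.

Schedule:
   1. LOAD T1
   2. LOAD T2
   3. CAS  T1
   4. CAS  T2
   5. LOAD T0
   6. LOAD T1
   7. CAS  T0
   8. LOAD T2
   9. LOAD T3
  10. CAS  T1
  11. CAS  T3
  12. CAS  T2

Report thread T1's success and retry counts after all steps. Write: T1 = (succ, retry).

T1 = (1, 1)

T1 LOAD — after: cnt=5, r=5 — load
T2 LOAD — after: cnt=5, r=5 — load
T1 CAS — after: cnt=6, r=5 — ok
T2 CAS — after: cnt=6, r=5 — retry
T0 LOAD — after: cnt=6, r=6 — load
T1 LOAD — after: cnt=6, r=6 — load
T0 CAS — after: cnt=7, r=6 — ok
T2 LOAD — after: cnt=7, r=7 — load
T3 LOAD — after: cnt=7, r=7 — load
T1 CAS — after: cnt=7, r=6 — retry
T3 CAS — after: cnt=8, r=7 — ok
T2 CAS — after: cnt=8, r=7 — retry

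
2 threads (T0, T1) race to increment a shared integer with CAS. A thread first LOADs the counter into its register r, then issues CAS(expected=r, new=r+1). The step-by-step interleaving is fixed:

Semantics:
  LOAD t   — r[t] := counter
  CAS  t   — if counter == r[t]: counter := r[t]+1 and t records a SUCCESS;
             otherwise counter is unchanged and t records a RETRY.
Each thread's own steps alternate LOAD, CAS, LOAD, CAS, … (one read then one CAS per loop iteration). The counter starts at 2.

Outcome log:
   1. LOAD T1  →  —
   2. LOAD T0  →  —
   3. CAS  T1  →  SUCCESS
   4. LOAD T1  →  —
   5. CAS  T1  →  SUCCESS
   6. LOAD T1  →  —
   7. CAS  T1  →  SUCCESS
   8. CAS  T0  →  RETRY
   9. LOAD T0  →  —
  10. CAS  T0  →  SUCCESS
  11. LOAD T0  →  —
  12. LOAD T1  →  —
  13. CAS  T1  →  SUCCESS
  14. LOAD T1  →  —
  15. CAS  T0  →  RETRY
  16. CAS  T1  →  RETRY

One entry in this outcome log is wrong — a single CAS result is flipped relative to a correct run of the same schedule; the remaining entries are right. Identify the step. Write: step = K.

Reference trace:
1. LOAD T1 → mem=2 r[T1]=2 [LOAD]
2. LOAD T0 → mem=2 r[T0]=2 [LOAD]
3. CAS T1 → mem=3 r[T1]=2 [OK]
4. LOAD T1 → mem=3 r[T1]=3 [LOAD]
5. CAS T1 → mem=4 r[T1]=3 [OK]
6. LOAD T1 → mem=4 r[T1]=4 [LOAD]
7. CAS T1 → mem=5 r[T1]=4 [OK]
8. CAS T0 → mem=5 r[T0]=2 [RETRY]
9. LOAD T0 → mem=5 r[T0]=5 [LOAD]
10. CAS T0 → mem=6 r[T0]=5 [OK]
11. LOAD T0 → mem=6 r[T0]=6 [LOAD]
12. LOAD T1 → mem=6 r[T1]=6 [LOAD]
13. CAS T1 → mem=7 r[T1]=6 [OK]
14. LOAD T1 → mem=7 r[T1]=7 [LOAD]
15. CAS T0 → mem=7 r[T0]=6 [RETRY]
16. CAS T1 → mem=8 r[T1]=7 [OK]
Mismatch at 16.

step = 16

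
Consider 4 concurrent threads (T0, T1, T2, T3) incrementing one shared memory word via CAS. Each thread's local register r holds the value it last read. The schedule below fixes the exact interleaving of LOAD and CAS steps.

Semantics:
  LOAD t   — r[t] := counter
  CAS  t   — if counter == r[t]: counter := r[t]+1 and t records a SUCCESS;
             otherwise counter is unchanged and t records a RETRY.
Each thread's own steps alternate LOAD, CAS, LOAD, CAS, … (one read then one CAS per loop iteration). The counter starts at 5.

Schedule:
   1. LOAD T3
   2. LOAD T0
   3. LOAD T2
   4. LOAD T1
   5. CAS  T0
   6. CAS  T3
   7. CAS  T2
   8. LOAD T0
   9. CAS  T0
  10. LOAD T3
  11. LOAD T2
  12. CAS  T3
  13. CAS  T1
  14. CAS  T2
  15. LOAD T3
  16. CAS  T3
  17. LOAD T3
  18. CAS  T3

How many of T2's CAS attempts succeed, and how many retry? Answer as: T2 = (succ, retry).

T2 = (0, 2)

#1 T3 reads 5
#2 T0 reads 5
#3 T2 reads 5
#4 T1 reads 5
#5 T0 CAS(5→6) writes; counter now 6
#6 T3 CAS(5→6) fails; counter now 6
#7 T2 CAS(5→6) fails; counter now 6
#8 T0 reads 6
#9 T0 CAS(6→7) writes; counter now 7
#10 T3 reads 7
#11 T2 reads 7
#12 T3 CAS(7→8) writes; counter now 8
#13 T1 CAS(5→6) fails; counter now 8
#14 T2 CAS(7→8) fails; counter now 8
#15 T3 reads 8
#16 T3 CAS(8→9) writes; counter now 9
#17 T3 reads 9
#18 T3 CAS(9→10) writes; counter now 10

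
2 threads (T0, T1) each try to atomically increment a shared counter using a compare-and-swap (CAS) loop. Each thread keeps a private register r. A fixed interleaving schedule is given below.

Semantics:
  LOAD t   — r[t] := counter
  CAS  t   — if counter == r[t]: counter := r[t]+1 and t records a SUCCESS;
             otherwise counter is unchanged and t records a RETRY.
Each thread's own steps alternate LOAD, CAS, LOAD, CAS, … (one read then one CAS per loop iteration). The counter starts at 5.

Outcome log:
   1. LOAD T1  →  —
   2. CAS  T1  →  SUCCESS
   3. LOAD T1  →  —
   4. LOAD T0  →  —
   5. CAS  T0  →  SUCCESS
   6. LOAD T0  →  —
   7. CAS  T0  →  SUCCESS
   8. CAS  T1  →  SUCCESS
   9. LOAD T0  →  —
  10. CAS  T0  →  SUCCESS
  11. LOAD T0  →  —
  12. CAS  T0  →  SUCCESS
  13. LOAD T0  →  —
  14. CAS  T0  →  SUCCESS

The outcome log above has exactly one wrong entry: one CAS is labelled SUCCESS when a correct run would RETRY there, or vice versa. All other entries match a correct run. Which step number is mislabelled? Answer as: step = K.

Reference trace:
T1 LOAD — after: cnt=5, r=5 — load
T1 CAS — after: cnt=6, r=5 — ok
T1 LOAD — after: cnt=6, r=6 — load
T0 LOAD — after: cnt=6, r=6 — load
T0 CAS — after: cnt=7, r=6 — ok
T0 LOAD — after: cnt=7, r=7 — load
T0 CAS — after: cnt=8, r=7 — ok
T1 CAS — after: cnt=8, r=6 — retry
T0 LOAD — after: cnt=8, r=8 — load
T0 CAS — after: cnt=9, r=8 — ok
T0 LOAD — after: cnt=9, r=9 — load
T0 CAS — after: cnt=10, r=9 — ok
T0 LOAD — after: cnt=10, r=10 — load
T0 CAS — after: cnt=11, r=10 — ok
Log disagrees first at step 8.

step = 8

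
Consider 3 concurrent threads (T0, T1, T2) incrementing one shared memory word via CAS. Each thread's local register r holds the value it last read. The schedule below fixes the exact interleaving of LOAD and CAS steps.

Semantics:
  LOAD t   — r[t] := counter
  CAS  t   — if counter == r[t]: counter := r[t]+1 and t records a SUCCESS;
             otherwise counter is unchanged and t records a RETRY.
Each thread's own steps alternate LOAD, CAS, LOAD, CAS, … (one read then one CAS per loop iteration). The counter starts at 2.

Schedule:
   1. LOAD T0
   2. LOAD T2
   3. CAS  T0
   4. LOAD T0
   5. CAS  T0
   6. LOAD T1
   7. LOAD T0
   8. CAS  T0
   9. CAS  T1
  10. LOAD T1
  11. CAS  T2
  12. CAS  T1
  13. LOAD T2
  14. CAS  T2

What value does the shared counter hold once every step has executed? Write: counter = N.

1. LOAD T0 → mem=2 r[T0]=2 [LOAD]
2. LOAD T2 → mem=2 r[T2]=2 [LOAD]
3. CAS T0 → mem=3 r[T0]=2 [OK]
4. LOAD T0 → mem=3 r[T0]=3 [LOAD]
5. CAS T0 → mem=4 r[T0]=3 [OK]
6. LOAD T1 → mem=4 r[T1]=4 [LOAD]
7. LOAD T0 → mem=4 r[T0]=4 [LOAD]
8. CAS T0 → mem=5 r[T0]=4 [OK]
9. CAS T1 → mem=5 r[T1]=4 [RETRY]
10. LOAD T1 → mem=5 r[T1]=5 [LOAD]
11. CAS T2 → mem=5 r[T2]=2 [RETRY]
12. CAS T1 → mem=6 r[T1]=5 [OK]
13. LOAD T2 → mem=6 r[T2]=6 [LOAD]
14. CAS T2 → mem=7 r[T2]=6 [OK]

counter = 7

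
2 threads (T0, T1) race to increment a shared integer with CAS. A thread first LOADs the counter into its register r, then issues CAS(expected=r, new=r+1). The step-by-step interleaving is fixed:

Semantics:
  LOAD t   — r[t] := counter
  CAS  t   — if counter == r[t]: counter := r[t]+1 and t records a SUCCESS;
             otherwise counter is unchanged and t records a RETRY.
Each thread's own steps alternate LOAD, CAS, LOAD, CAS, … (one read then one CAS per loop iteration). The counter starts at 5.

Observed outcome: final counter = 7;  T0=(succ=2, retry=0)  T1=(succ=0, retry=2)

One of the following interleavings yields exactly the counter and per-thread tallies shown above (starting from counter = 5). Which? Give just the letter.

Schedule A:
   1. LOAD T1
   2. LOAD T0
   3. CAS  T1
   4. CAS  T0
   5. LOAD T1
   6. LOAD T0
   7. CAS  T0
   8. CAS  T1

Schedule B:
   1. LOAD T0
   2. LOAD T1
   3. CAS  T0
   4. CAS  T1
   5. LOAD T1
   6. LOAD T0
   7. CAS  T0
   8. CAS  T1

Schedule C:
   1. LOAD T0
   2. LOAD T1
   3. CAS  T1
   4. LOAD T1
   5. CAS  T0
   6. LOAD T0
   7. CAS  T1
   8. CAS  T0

Tracing schedule B:
T0 LOAD — after: cnt=5, r=5 — load
T1 LOAD — after: cnt=5, r=5 — load
T0 CAS — after: cnt=6, r=5 — ok
T1 CAS — after: cnt=6, r=5 — retry
T1 LOAD — after: cnt=6, r=6 — load
T0 LOAD — after: cnt=6, r=6 — load
T0 CAS — after: cnt=7, r=6 — ok
T1 CAS — after: cnt=7, r=6 — retry

B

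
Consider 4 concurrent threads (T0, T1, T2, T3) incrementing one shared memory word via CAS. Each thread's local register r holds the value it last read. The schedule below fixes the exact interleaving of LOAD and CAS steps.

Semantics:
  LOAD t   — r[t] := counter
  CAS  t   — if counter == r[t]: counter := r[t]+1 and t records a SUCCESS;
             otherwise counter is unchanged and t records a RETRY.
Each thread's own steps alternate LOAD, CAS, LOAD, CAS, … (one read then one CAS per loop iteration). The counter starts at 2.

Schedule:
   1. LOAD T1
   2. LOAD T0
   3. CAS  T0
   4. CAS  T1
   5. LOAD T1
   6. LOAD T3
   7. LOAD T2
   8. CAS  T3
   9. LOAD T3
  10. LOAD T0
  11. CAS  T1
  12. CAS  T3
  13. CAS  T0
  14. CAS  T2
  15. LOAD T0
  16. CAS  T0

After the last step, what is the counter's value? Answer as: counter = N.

counter = 6

   1) LOAD T1:  M=2  r_T1=2
   2) LOAD T0:  M=2  r_T0=2
   3) CAS  T0:  M=3  r_T0=2 ✓
   4) CAS  T1:  M=3  r_T1=2 ✗
   5) LOAD T1:  M=3  r_T1=3
   6) LOAD T3:  M=3  r_T3=3
   7) LOAD T2:  M=3  r_T2=3
   8) CAS  T3:  M=4  r_T3=3 ✓
   9) LOAD T3:  M=4  r_T3=4
  10) LOAD T0:  M=4  r_T0=4
  11) CAS  T1:  M=4  r_T1=3 ✗
  12) CAS  T3:  M=5  r_T3=4 ✓
  13) CAS  T0:  M=5  r_T0=4 ✗
  14) CAS  T2:  M=5  r_T2=3 ✗
  15) LOAD T0:  M=5  r_T0=5
  16) CAS  T0:  M=6  r_T0=5 ✓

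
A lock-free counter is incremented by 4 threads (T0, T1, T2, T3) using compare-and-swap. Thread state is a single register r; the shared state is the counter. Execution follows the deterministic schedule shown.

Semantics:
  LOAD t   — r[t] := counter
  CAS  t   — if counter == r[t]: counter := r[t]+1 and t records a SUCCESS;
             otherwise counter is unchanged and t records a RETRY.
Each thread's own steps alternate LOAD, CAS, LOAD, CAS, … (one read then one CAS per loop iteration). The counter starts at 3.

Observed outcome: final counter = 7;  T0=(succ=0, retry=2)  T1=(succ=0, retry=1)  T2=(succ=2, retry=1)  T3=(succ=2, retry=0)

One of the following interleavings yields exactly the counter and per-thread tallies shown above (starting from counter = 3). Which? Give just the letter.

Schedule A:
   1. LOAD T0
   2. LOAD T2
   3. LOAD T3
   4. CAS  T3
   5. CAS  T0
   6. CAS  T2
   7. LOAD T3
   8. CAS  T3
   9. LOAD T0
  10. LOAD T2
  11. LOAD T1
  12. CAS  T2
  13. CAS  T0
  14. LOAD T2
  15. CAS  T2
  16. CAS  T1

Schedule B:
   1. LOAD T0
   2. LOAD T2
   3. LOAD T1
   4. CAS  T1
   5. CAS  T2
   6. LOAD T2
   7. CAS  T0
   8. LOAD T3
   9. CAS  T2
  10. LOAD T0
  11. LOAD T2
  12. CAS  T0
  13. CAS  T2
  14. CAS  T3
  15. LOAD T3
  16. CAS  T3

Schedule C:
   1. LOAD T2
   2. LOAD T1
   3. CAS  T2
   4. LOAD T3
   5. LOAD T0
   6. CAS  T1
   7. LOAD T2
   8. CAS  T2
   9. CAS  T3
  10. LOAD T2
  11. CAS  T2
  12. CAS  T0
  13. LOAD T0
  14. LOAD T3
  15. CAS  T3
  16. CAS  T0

Simulating candidate A:
[1] T0.load  rd  (counter 3, T0.r 3)
[2] T2.load  rd  (counter 3, T2.r 3)
[3] T3.load  rd  (counter 3, T3.r 3)
[4] T3.cas  hit  (counter 4, T3.r 3)
[5] T0.cas  miss  (counter 4, T0.r 3)
[6] T2.cas  miss  (counter 4, T2.r 3)
[7] T3.load  rd  (counter 4, T3.r 4)
[8] T3.cas  hit  (counter 5, T3.r 4)
[9] T0.load  rd  (counter 5, T0.r 5)
[10] T2.load  rd  (counter 5, T2.r 5)
[11] T1.load  rd  (counter 5, T1.r 5)
[12] T2.cas  hit  (counter 6, T2.r 5)
[13] T0.cas  miss  (counter 6, T0.r 5)
[14] T2.load  rd  (counter 6, T2.r 6)
[15] T2.cas  hit  (counter 7, T2.r 6)
[16] T1.cas  miss  (counter 7, T1.r 5)

A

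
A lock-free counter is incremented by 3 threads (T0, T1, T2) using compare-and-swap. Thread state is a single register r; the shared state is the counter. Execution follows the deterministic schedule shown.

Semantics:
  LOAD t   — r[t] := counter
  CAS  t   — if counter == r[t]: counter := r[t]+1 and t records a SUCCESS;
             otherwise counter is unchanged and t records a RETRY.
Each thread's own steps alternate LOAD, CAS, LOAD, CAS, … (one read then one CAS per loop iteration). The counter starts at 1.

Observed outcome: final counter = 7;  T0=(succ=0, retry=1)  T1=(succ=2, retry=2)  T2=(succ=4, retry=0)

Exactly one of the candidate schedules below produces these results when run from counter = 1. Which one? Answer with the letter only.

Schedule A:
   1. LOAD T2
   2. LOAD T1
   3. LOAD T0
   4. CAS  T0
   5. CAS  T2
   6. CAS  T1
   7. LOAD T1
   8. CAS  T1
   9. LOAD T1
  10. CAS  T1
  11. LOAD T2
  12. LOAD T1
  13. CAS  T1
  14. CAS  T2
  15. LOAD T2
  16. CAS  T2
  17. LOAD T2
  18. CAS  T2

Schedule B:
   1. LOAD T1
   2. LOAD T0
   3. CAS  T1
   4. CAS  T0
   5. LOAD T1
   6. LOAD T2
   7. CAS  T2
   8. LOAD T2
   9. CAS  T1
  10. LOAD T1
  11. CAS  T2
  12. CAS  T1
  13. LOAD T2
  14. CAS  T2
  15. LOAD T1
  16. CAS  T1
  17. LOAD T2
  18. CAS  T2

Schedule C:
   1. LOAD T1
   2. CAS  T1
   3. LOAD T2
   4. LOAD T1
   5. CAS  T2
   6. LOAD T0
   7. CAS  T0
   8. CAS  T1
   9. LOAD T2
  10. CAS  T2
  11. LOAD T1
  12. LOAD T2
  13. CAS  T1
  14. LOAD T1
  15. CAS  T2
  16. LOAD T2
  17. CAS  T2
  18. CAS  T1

B

Run B:
   1) LOAD T1:  M=1  r_T1=1
   2) LOAD T0:  M=1  r_T0=1
   3) CAS  T1:  M=2  r_T1=1 ✓
   4) CAS  T0:  M=2  r_T0=1 ✗
   5) LOAD T1:  M=2  r_T1=2
   6) LOAD T2:  M=2  r_T2=2
   7) CAS  T2:  M=3  r_T2=2 ✓
   8) LOAD T2:  M=3  r_T2=3
   9) CAS  T1:  M=3  r_T1=2 ✗
  10) LOAD T1:  M=3  r_T1=3
  11) CAS  T2:  M=4  r_T2=3 ✓
  12) CAS  T1:  M=4  r_T1=3 ✗
  13) LOAD T2:  M=4  r_T2=4
  14) CAS  T2:  M=5  r_T2=4 ✓
  15) LOAD T1:  M=5  r_T1=5
  16) CAS  T1:  M=6  r_T1=5 ✓
  17) LOAD T2:  M=6  r_T2=6
  18) CAS  T2:  M=7  r_T2=6 ✓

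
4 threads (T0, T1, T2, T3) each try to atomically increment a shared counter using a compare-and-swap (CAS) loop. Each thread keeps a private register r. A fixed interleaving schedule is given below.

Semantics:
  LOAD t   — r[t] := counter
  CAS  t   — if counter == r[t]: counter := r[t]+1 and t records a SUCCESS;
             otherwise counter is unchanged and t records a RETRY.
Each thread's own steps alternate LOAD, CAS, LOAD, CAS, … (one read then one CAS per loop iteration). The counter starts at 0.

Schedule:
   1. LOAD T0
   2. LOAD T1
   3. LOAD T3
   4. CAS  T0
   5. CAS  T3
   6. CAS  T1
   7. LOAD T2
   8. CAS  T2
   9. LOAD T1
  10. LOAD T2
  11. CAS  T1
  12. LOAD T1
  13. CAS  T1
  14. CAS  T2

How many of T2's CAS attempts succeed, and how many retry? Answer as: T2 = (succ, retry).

T0 LOAD — after: cnt=0, r=0 — load
T1 LOAD — after: cnt=0, r=0 — load
T3 LOAD — after: cnt=0, r=0 — load
T0 CAS — after: cnt=1, r=0 — ok
T3 CAS — after: cnt=1, r=0 — retry
T1 CAS — after: cnt=1, r=0 — retry
T2 LOAD — after: cnt=1, r=1 — load
T2 CAS — after: cnt=2, r=1 — ok
T1 LOAD — after: cnt=2, r=2 — load
T2 LOAD — after: cnt=2, r=2 — load
T1 CAS — after: cnt=3, r=2 — ok
T1 LOAD — after: cnt=3, r=3 — load
T1 CAS — after: cnt=4, r=3 — ok
T2 CAS — after: cnt=4, r=2 — retry

T2 = (1, 1)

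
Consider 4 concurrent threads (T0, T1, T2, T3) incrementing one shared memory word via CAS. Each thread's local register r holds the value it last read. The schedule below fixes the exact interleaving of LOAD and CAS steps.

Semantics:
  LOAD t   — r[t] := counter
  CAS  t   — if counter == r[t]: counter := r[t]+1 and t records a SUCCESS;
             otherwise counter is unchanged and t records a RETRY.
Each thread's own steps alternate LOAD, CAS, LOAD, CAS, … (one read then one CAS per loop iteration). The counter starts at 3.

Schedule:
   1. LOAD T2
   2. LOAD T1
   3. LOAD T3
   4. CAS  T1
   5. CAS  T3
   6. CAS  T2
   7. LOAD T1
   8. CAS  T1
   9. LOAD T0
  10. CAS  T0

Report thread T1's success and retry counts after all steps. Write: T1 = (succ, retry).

T1 = (2, 0)

   1) LOAD T2:  M=3  r_T2=3
   2) LOAD T1:  M=3  r_T1=3
   3) LOAD T3:  M=3  r_T3=3
   4) CAS  T1:  M=4  r_T1=3 ✓
   5) CAS  T3:  M=4  r_T3=3 ✗
   6) CAS  T2:  M=4  r_T2=3 ✗
   7) LOAD T1:  M=4  r_T1=4
   8) CAS  T1:  M=5  r_T1=4 ✓
   9) LOAD T0:  M=5  r_T0=5
  10) CAS  T0:  M=6  r_T0=5 ✓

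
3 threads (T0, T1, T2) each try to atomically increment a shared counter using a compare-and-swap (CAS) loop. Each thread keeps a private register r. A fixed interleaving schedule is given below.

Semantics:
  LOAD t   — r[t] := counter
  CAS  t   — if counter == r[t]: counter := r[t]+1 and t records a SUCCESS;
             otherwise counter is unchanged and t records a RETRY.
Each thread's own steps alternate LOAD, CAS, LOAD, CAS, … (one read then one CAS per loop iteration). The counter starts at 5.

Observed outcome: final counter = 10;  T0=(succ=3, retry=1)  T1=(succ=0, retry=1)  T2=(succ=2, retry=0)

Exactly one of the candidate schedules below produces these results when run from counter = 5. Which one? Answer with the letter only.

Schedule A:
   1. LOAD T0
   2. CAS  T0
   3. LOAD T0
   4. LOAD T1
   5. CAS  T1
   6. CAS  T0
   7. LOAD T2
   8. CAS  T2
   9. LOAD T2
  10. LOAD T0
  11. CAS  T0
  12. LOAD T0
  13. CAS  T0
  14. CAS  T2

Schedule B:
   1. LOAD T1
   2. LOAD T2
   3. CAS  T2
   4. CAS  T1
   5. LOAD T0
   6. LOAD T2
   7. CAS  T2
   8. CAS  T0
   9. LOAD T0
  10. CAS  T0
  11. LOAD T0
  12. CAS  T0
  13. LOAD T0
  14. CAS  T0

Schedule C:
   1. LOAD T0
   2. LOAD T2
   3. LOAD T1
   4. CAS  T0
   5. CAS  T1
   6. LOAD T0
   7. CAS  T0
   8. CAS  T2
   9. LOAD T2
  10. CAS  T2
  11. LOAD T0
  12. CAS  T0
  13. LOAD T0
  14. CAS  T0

B

Run B:
step 1: T1 LOAD ⇒ load; ctr=5 reg=5
step 2: T2 LOAD ⇒ load; ctr=5 reg=5
step 3: T2 CAS ⇒ ok; ctr=6 reg=5
step 4: T1 CAS ⇒ retry; ctr=6 reg=5
step 5: T0 LOAD ⇒ load; ctr=6 reg=6
step 6: T2 LOAD ⇒ load; ctr=6 reg=6
step 7: T2 CAS ⇒ ok; ctr=7 reg=6
step 8: T0 CAS ⇒ retry; ctr=7 reg=6
step 9: T0 LOAD ⇒ load; ctr=7 reg=7
step 10: T0 CAS ⇒ ok; ctr=8 reg=7
step 11: T0 LOAD ⇒ load; ctr=8 reg=8
step 12: T0 CAS ⇒ ok; ctr=9 reg=8
step 13: T0 LOAD ⇒ load; ctr=9 reg=9
step 14: T0 CAS ⇒ ok; ctr=10 reg=9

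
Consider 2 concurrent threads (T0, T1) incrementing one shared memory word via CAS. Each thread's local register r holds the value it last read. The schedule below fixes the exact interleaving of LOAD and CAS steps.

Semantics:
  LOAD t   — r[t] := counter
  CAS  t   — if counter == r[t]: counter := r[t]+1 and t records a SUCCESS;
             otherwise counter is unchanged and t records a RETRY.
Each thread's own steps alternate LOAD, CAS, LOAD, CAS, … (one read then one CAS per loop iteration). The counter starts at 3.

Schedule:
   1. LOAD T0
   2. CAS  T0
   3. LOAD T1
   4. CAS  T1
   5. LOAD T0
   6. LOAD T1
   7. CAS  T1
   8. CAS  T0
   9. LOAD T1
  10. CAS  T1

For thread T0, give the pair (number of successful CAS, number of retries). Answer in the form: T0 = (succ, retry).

#1 T0 reads 3
#2 T0 CAS(3→4) writes; counter now 4
#3 T1 reads 4
#4 T1 CAS(4→5) writes; counter now 5
#5 T0 reads 5
#6 T1 reads 5
#7 T1 CAS(5→6) writes; counter now 6
#8 T0 CAS(5→6) fails; counter now 6
#9 T1 reads 6
#10 T1 CAS(6→7) writes; counter now 7

T0 = (1, 1)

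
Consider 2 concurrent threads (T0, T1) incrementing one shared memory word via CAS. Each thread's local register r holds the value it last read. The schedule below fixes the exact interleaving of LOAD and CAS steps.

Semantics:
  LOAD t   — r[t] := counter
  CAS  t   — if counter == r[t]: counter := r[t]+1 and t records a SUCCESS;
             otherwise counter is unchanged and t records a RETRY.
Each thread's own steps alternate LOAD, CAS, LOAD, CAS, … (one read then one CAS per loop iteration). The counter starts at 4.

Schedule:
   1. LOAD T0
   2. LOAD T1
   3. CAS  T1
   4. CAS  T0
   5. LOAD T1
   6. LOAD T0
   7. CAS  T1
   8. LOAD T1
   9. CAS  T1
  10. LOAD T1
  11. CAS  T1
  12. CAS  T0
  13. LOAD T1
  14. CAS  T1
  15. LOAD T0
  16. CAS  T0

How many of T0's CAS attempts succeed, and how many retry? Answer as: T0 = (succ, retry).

[1] T0.load  rd  (counter 4, T0.r 4)
[2] T1.load  rd  (counter 4, T1.r 4)
[3] T1.cas  hit  (counter 5, T1.r 4)
[4] T0.cas  miss  (counter 5, T0.r 4)
[5] T1.load  rd  (counter 5, T1.r 5)
[6] T0.load  rd  (counter 5, T0.r 5)
[7] T1.cas  hit  (counter 6, T1.r 5)
[8] T1.load  rd  (counter 6, T1.r 6)
[9] T1.cas  hit  (counter 7, T1.r 6)
[10] T1.load  rd  (counter 7, T1.r 7)
[11] T1.cas  hit  (counter 8, T1.r 7)
[12] T0.cas  miss  (counter 8, T0.r 5)
[13] T1.load  rd  (counter 8, T1.r 8)
[14] T1.cas  hit  (counter 9, T1.r 8)
[15] T0.load  rd  (counter 9, T0.r 9)
[16] T0.cas  hit  (counter 10, T0.r 9)

T0 = (1, 2)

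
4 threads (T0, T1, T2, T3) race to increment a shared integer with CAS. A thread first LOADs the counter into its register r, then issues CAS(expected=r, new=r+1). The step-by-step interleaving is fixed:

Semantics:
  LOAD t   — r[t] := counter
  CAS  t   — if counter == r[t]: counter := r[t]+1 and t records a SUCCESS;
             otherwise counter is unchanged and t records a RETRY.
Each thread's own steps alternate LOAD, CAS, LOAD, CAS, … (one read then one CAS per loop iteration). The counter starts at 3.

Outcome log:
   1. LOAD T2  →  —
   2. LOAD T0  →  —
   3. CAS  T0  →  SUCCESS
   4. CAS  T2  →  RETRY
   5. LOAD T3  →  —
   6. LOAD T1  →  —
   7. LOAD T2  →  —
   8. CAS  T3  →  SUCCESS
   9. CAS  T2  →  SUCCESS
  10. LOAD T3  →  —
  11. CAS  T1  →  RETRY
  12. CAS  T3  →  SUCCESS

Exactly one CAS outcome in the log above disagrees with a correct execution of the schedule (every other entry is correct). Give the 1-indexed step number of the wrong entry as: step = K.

Reference trace:
#1 T2 reads 3
#2 T0 reads 3
#3 T0 CAS(3→4) writes; counter now 4
#4 T2 CAS(3→4) fails; counter now 4
#5 T3 reads 4
#6 T1 reads 4
#7 T2 reads 4
#8 T3 CAS(4→5) writes; counter now 5
#9 T2 CAS(4→5) fails; counter now 5
#10 T3 reads 5
#11 T1 CAS(4→5) fails; counter now 5
#12 T3 CAS(5→6) writes; counter now 6
Mismatch at 9.

step = 9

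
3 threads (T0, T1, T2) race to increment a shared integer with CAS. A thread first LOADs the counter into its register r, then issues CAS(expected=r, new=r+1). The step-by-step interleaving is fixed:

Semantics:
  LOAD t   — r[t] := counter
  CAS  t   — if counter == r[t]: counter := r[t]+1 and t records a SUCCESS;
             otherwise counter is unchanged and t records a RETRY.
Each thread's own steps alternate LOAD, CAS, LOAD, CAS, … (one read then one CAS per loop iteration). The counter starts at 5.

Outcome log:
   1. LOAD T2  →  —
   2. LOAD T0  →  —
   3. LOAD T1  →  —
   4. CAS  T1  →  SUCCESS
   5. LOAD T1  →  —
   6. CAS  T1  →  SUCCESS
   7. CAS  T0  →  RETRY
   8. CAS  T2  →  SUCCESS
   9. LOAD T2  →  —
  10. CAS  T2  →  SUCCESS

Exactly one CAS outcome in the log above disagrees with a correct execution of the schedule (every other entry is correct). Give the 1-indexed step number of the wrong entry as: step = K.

Reference trace:
   1) LOAD T2:  M=5  r_T2=5
   2) LOAD T0:  M=5  r_T0=5
   3) LOAD T1:  M=5  r_T1=5
   4) CAS  T1:  M=6  r_T1=5 ✓
   5) LOAD T1:  M=6  r_T1=6
   6) CAS  T1:  M=7  r_T1=6 ✓
   7) CAS  T0:  M=7  r_T0=5 ✗
   8) CAS  T2:  M=7  r_T2=5 ✗
   9) LOAD T2:  M=7  r_T2=7
  10) CAS  T2:  M=8  r_T2=7 ✓
Mismatch at 8.

step = 8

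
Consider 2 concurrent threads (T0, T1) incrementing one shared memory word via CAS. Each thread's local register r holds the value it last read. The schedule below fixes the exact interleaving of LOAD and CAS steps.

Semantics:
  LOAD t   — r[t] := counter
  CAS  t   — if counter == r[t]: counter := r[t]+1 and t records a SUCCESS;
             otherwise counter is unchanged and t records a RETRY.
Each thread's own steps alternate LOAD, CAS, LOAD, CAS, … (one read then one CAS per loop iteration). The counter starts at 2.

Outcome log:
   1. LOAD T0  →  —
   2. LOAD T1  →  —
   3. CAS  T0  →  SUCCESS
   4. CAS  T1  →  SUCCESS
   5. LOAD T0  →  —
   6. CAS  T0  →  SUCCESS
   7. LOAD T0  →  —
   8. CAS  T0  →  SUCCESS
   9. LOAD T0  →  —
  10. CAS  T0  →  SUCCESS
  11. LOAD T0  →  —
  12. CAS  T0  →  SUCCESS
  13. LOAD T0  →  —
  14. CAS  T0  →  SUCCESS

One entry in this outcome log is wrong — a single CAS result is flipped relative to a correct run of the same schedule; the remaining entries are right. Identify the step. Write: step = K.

Reference trace:
#1 T0 reads 2
#2 T1 reads 2
#3 T0 CAS(2→3) writes; counter now 3
#4 T1 CAS(2→3) fails; counter now 3
#5 T0 reads 3
#6 T0 CAS(3→4) writes; counter now 4
#7 T0 reads 4
#8 T0 CAS(4→5) writes; counter now 5
#9 T0 reads 5
#10 T0 CAS(5→6) writes; counter now 6
#11 T0 reads 6
#12 T0 CAS(6→7) writes; counter now 7
#13 T0 reads 7
#14 T0 CAS(7→8) writes; counter now 8
Mismatch at 4.

step = 4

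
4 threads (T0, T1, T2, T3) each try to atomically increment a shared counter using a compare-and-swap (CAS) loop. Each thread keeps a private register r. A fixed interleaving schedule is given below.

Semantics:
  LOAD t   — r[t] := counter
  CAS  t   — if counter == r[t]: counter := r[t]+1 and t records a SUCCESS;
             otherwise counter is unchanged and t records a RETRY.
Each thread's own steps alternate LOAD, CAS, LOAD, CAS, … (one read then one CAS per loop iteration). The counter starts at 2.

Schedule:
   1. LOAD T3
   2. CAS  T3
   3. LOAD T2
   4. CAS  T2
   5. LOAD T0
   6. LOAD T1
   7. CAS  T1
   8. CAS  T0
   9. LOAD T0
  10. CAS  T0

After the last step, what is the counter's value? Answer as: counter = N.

[1] T3.load  rd  (counter 2, T3.r 2)
[2] T3.cas  hit  (counter 3, T3.r 2)
[3] T2.load  rd  (counter 3, T2.r 3)
[4] T2.cas  hit  (counter 4, T2.r 3)
[5] T0.load  rd  (counter 4, T0.r 4)
[6] T1.load  rd  (counter 4, T1.r 4)
[7] T1.cas  hit  (counter 5, T1.r 4)
[8] T0.cas  miss  (counter 5, T0.r 4)
[9] T0.load  rd  (counter 5, T0.r 5)
[10] T0.cas  hit  (counter 6, T0.r 5)

counter = 6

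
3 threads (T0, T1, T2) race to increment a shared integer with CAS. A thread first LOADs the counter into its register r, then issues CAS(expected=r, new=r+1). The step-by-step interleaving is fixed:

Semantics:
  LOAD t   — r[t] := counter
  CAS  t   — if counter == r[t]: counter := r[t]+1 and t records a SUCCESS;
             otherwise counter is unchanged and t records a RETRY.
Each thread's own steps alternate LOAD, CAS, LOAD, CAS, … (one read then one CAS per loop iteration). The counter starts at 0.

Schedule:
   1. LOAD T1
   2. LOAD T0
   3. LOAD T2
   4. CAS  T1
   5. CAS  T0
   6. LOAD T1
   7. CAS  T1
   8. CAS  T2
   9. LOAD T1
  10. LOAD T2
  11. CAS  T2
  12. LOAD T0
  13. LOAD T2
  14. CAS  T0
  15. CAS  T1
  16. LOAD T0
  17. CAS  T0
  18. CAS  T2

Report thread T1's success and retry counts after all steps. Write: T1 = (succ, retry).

[1] T1.load  rd  (counter 0, T1.r 0)
[2] T0.load  rd  (counter 0, T0.r 0)
[3] T2.load  rd  (counter 0, T2.r 0)
[4] T1.cas  hit  (counter 1, T1.r 0)
[5] T0.cas  miss  (counter 1, T0.r 0)
[6] T1.load  rd  (counter 1, T1.r 1)
[7] T1.cas  hit  (counter 2, T1.r 1)
[8] T2.cas  miss  (counter 2, T2.r 0)
[9] T1.load  rd  (counter 2, T1.r 2)
[10] T2.load  rd  (counter 2, T2.r 2)
[11] T2.cas  hit  (counter 3, T2.r 2)
[12] T0.load  rd  (counter 3, T0.r 3)
[13] T2.load  rd  (counter 3, T2.r 3)
[14] T0.cas  hit  (counter 4, T0.r 3)
[15] T1.cas  miss  (counter 4, T1.r 2)
[16] T0.load  rd  (counter 4, T0.r 4)
[17] T0.cas  hit  (counter 5, T0.r 4)
[18] T2.cas  miss  (counter 5, T2.r 3)

T1 = (2, 1)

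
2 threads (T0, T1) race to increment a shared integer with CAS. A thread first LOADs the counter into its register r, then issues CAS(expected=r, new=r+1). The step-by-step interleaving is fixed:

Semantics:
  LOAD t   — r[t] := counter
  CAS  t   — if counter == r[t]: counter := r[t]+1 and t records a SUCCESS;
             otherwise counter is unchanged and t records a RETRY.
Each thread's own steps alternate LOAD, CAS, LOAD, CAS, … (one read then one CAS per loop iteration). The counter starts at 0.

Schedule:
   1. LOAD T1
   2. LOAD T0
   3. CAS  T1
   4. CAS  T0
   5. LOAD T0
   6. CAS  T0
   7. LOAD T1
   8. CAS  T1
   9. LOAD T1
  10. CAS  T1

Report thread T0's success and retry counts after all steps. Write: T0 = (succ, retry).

1. LOAD T1 → mem=0 r[T1]=0 [LOAD]
2. LOAD T0 → mem=0 r[T0]=0 [LOAD]
3. CAS T1 → mem=1 r[T1]=0 [OK]
4. CAS T0 → mem=1 r[T0]=0 [RETRY]
5. LOAD T0 → mem=1 r[T0]=1 [LOAD]
6. CAS T0 → mem=2 r[T0]=1 [OK]
7. LOAD T1 → mem=2 r[T1]=2 [LOAD]
8. CAS T1 → mem=3 r[T1]=2 [OK]
9. LOAD T1 → mem=3 r[T1]=3 [LOAD]
10. CAS T1 → mem=4 r[T1]=3 [OK]

T0 = (1, 1)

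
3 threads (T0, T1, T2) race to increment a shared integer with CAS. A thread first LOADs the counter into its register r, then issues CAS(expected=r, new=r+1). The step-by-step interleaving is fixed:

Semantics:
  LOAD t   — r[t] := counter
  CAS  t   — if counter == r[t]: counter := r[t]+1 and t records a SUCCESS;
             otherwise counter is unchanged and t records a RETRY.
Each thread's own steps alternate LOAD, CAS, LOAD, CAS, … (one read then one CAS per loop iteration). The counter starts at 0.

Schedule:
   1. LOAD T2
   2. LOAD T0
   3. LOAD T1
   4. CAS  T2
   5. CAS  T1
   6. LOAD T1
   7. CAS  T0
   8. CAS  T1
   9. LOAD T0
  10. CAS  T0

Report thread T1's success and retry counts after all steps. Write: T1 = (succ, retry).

   1) LOAD T2:  M=0  r_T2=0
   2) LOAD T0:  M=0  r_T0=0
   3) LOAD T1:  M=0  r_T1=0
   4) CAS  T2:  M=1  r_T2=0 ✓
   5) CAS  T1:  M=1  r_T1=0 ✗
   6) LOAD T1:  M=1  r_T1=1
   7) CAS  T0:  M=1  r_T0=0 ✗
   8) CAS  T1:  M=2  r_T1=1 ✓
   9) LOAD T0:  M=2  r_T0=2
  10) CAS  T0:  M=3  r_T0=2 ✓

T1 = (1, 1)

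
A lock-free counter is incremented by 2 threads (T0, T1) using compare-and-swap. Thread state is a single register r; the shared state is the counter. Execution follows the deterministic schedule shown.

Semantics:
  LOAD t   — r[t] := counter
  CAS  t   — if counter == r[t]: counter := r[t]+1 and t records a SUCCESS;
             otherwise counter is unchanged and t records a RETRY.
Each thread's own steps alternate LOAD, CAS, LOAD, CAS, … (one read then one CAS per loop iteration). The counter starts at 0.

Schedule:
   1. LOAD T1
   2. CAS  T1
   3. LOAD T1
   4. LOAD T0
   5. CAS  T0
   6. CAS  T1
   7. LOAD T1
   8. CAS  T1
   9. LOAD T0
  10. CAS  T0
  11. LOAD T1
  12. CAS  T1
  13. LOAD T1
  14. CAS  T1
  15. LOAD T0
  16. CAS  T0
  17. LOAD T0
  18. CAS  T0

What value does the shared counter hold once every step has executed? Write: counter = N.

counter = 8

#1 T1 reads 0
#2 T1 CAS(0→1) writes; counter now 1
#3 T1 reads 1
#4 T0 reads 1
#5 T0 CAS(1→2) writes; counter now 2
#6 T1 CAS(1→2) fails; counter now 2
#7 T1 reads 2
#8 T1 CAS(2→3) writes; counter now 3
#9 T0 reads 3
#10 T0 CAS(3→4) writes; counter now 4
#11 T1 reads 4
#12 T1 CAS(4→5) writes; counter now 5
#13 T1 reads 5
#14 T1 CAS(5→6) writes; counter now 6
#15 T0 reads 6
#16 T0 CAS(6→7) writes; counter now 7
#17 T0 reads 7
#18 T0 CAS(7→8) writes; counter now 8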